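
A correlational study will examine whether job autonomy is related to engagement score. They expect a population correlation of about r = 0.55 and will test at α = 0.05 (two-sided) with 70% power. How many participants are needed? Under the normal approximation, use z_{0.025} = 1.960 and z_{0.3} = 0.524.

n = 20

Fisher's z: C = ½·ln((1+r)/(1−r)) = ½·ln(3.4444) = 0.6184.
n = ((z_{α/2} + z_β)/C)² + 3.
(1.960 + 0.524) / 0.6184 = 2.484 / 0.6184 = 4.017.
n = 4.017² + 3 = 16.13 + 3 = 19.1.
Round up.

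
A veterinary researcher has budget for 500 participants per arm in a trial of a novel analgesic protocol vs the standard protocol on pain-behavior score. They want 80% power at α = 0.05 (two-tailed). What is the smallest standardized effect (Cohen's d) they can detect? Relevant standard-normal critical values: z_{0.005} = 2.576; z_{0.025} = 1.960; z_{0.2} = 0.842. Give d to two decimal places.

d_min ≈ 0.18

For two independent groups of n = 500 each: d_min = (z_{α/2} + z_β)·√(2/n).
z-sum = 1.960 + 0.842 = 2.802.
d_min = 2.802 × √(2/500) = 2.802 × 0.0632 = 0.177.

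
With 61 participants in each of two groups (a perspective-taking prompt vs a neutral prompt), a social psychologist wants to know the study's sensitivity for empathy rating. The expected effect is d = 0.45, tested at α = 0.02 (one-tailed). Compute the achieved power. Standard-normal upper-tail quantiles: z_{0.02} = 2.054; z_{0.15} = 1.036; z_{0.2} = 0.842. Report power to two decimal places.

For two equal groups, power = Φ(d·√(n/2) − z_{α}).
d·√(n/2) = 0.45 × √(61/2) = 0.45 × 5.523 = 2.485.
z_β = 2.485 − 2.054 = 0.431.
Power = Φ(0.431) = 0.667.

power ≈ 0.67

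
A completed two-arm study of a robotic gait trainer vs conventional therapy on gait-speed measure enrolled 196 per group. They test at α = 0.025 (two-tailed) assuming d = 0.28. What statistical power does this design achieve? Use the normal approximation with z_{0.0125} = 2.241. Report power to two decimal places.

power ≈ 0.70

For two equal groups, power = Φ(d·√(n/2) − z_{α/2}).
d·√(n/2) = 0.28 × √(196/2) = 0.28 × 9.899 = 2.772.
z_β = 2.772 − 2.241 = 0.531.
Power = Φ(0.531) = 0.702.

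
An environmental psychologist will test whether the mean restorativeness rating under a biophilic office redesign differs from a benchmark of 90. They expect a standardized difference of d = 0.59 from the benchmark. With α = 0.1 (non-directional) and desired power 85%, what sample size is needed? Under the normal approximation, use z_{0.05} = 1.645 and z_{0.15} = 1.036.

n = 21

For a one-sample test: n = ((z_{α/2} + z_β) / d)².
z_{α/2} + z_β = 1.645 + 1.036 = 2.681.
n = (2.681 / 0.59)² = 4.544² = 20.65.
Round up.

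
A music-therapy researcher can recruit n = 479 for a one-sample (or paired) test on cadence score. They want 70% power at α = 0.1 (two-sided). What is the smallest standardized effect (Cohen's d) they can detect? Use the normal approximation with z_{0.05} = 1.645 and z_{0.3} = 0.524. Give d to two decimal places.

d_min ≈ 0.10

For a single sample (or paired design) of n = 479: d_min = (z_{α/2} + z_β)/√n.
z-sum = 1.645 + 0.524 = 2.169.
d_min = 2.169 / √479 = 2.169 / 21.886 = 0.099.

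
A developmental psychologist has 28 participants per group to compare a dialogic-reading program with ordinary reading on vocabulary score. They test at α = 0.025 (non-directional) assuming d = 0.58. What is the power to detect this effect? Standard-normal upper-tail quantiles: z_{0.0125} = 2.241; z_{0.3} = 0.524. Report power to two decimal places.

power ≈ 0.47

For two equal groups, power = Φ(d·√(n/2) − z_{α/2}).
d·√(n/2) = 0.58 × √(28/2) = 0.58 × 3.742 = 2.170.
z_β = 2.170 − 2.241 = -0.071.
Power = Φ(-0.071) = 0.472.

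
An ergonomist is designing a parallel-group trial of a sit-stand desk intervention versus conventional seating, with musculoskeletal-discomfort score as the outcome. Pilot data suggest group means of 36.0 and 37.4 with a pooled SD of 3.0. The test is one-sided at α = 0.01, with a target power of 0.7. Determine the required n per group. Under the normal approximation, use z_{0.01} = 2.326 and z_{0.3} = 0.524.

n = 75 per group

Cohen's d = |M₁ − M₂| / SD_pooled = |36.0 − 37.4| / 3.0 = 1.4 / 3.0 = 0.467.
For two independent groups with equal n: n = 2·((z_{α} + z_β) / d)².
z_{α} + z_β = 2.326 + 0.524 = 2.850.
n = 2 × (2.850 / 0.467)² = 2 × 6.103² = 2 × 37.24 = 74.5.
Round up to the next whole participant.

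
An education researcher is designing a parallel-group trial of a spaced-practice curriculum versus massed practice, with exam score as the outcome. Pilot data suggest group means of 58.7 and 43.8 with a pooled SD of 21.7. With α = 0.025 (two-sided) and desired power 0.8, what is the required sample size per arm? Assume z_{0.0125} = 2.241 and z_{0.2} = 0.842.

n = 41 per group

Cohen's d = |M₁ − M₂| / SD_pooled = |58.7 − 43.8| / 21.7 = 14.9 / 21.7 = 0.687.
For two independent groups with equal n: n = 2·((z_{α/2} + z_β) / d)².
z_{α/2} + z_β = 2.241 + 0.842 = 3.083.
n = 2 × (3.083 / 0.687)² = 2 × 4.488² = 2 × 20.14 = 40.3.
Round up to the next whole participant.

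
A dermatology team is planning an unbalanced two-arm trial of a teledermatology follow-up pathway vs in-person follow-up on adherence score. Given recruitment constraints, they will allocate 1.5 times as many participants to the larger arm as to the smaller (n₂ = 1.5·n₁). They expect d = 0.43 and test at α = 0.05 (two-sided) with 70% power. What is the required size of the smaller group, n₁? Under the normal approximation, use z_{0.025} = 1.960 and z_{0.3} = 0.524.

n₁ = 56

With allocation ratio k = n₂/n₁ = 1.5, Var(x̄₁−x̄₂) = σ²(1/n₁ + 1/(k·n₁)) = σ²·(k+1)/(k·n₁).
So n₁ = (1 + 1/k)·((z_{α/2} + z_β)/d)² = 1.667 × (2.484/0.43)².
n₁ = 1.667 × 33.37 = 55.6.
Round up: n₁ = 56, giving n₂ = 1.5 × 56 = 84.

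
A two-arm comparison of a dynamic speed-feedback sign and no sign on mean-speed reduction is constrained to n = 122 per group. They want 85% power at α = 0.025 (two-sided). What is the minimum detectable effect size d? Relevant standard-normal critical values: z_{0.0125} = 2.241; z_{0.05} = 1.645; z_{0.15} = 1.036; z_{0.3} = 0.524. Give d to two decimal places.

For two independent groups of n = 122 each: d_min = (z_{α/2} + z_β)·√(2/n).
z-sum = 2.241 + 1.036 = 3.277.
d_min = 3.277 × √(2/122) = 3.277 × 0.1280 = 0.420.

d_min ≈ 0.42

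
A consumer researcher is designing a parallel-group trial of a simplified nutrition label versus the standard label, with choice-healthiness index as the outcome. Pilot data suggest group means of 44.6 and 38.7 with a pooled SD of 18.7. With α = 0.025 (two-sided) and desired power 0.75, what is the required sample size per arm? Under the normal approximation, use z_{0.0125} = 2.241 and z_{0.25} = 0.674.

n = 171 per group

Cohen's d = |M₁ − M₂| / SD_pooled = |44.6 − 38.7| / 18.7 = 5.9 / 18.7 = 0.316.
For two independent groups with equal n: n = 2·((z_{α/2} + z_β) / d)².
z_{α/2} + z_β = 2.241 + 0.674 = 2.915.
n = 2 × (2.915 / 0.316)² = 2 × 9.225² = 2 × 85.09 = 170.2.
Round up to the next whole participant.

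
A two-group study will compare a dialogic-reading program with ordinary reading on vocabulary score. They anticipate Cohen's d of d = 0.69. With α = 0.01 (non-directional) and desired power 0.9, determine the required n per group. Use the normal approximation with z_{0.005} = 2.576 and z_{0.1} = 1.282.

n = 63 per group

For two independent groups with equal n: n = 2·((z_{α/2} + z_β) / d)².
z_{α/2} + z_β = 2.576 + 1.282 = 3.858.
n = 2 × (3.858 / 0.69)² = 2 × 5.591² = 2 × 31.26 = 62.5.
Round up to the next whole participant.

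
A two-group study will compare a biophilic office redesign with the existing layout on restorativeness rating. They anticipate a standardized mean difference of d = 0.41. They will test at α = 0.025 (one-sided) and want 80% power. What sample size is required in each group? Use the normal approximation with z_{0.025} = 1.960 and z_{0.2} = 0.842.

n = 94 per group

For two independent groups with equal n: n = 2·((z_{α} + z_β) / d)².
z_{α} + z_β = 1.960 + 0.842 = 2.802.
n = 2 × (2.802 / 0.41)² = 2 × 6.834² = 2 × 46.71 = 93.4.
Round up to the next whole participant.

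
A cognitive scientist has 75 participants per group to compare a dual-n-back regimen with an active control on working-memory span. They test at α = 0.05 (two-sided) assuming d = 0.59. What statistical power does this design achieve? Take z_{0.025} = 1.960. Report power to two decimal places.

For two equal groups, power = Φ(d·√(n/2) − z_{α/2}).
d·√(n/2) = 0.59 × √(75/2) = 0.59 × 6.124 = 3.613.
z_β = 3.613 − 1.960 = 1.653.
Power = Φ(1.653) = 0.951.

power ≈ 0.95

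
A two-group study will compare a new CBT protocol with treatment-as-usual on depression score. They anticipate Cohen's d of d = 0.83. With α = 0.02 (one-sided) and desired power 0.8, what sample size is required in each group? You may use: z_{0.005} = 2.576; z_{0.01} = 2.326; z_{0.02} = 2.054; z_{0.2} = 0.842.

For two independent groups with equal n: n = 2·((z_{α} + z_β) / d)².
z_{α} + z_β = 2.054 + 0.842 = 2.896.
n = 2 × (2.896 / 0.83)² = 2 × 3.489² = 2 × 12.17 = 24.3.
Round up to the next whole participant.

n = 25 per group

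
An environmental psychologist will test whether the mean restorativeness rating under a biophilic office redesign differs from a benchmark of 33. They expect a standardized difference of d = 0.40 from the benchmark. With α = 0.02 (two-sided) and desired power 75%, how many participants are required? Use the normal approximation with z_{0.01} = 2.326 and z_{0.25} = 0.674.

n = 57

For a one-sample test: n = ((z_{α/2} + z_β) / d)².
z_{α/2} + z_β = 2.326 + 0.674 = 3.000.
n = (3.000 / 0.40)² = 7.500² = 56.25.
Round up.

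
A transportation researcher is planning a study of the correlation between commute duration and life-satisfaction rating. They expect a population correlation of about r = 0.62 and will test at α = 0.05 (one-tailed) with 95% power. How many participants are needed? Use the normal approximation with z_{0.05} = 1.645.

n = 24

Fisher's z: C = ½·ln((1+r)/(1−r)) = ½·ln(4.2632) = 0.7250.
n = ((z_{α} + z_β)/C)² + 3.
(1.645 + 1.645) / 0.7250 = 3.290 / 0.7250 = 4.538.
n = 4.538² + 3 = 20.59 + 3 = 23.6.
Round up.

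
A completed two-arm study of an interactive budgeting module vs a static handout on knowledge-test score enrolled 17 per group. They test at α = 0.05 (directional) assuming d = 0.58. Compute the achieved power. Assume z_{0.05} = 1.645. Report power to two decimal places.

power ≈ 0.52

For two equal groups, power = Φ(d·√(n/2) − z_{α}).
d·√(n/2) = 0.58 × √(17/2) = 0.58 × 2.915 = 1.691.
z_β = 1.691 − 1.645 = 0.046.
Power = Φ(0.046) = 0.518.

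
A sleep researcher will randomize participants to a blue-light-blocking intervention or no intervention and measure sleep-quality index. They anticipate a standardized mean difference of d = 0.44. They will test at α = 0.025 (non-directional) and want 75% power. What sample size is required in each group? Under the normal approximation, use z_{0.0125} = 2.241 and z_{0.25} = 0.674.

For two independent groups with equal n: n = 2·((z_{α/2} + z_β) / d)².
z_{α/2} + z_β = 2.241 + 0.674 = 2.915.
n = 2 × (2.915 / 0.44)² = 2 × 6.625² = 2 × 43.89 = 87.8.
Round up to the next whole participant.

n = 88 per group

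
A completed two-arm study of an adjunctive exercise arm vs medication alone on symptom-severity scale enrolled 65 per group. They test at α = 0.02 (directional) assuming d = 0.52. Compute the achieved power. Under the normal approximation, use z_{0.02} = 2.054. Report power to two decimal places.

For two equal groups, power = Φ(d·√(n/2) − z_{α}).
d·√(n/2) = 0.52 × √(65/2) = 0.52 × 5.701 = 2.964.
z_β = 2.964 − 2.054 = 0.910.
Power = Φ(0.910) = 0.819.

power ≈ 0.82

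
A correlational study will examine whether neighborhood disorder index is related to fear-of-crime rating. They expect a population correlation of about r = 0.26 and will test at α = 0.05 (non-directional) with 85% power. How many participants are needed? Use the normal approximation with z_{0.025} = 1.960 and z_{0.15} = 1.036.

n = 130

Fisher's z: C = ½·ln((1+r)/(1−r)) = ½·ln(1.7027) = 0.2661.
n = ((z_{α/2} + z_β)/C)² + 3.
(1.960 + 1.036) / 0.2661 = 2.996 / 0.2661 = 11.259.
n = 11.259² + 3 = 126.76 + 3 = 129.8.
Round up.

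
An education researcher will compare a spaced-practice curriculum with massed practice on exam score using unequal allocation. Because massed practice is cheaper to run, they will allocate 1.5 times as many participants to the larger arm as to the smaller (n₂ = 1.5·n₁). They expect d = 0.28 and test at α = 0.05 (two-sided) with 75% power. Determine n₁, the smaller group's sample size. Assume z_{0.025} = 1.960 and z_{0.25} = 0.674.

n₁ = 148

With allocation ratio k = n₂/n₁ = 1.5, Var(x̄₁−x̄₂) = σ²(1/n₁ + 1/(k·n₁)) = σ²·(k+1)/(k·n₁).
So n₁ = (1 + 1/k)·((z_{α/2} + z_β)/d)² = 1.667 × (2.634/0.28)².
n₁ = 1.667 × 88.49 = 147.5.
Round up: n₁ = 148, giving n₂ = 1.5 × 148 = 222.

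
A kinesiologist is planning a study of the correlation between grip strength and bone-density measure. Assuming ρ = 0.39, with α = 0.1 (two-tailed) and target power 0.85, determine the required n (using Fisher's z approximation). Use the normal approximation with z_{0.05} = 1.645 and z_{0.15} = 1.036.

n = 46

Fisher's z: C = ½·ln((1+r)/(1−r)) = ½·ln(2.2787) = 0.4118.
n = ((z_{α/2} + z_β)/C)² + 3.
(1.645 + 1.036) / 0.4118 = 2.681 / 0.4118 = 6.510.
n = 6.510² + 3 = 42.39 + 3 = 45.4.
Round up.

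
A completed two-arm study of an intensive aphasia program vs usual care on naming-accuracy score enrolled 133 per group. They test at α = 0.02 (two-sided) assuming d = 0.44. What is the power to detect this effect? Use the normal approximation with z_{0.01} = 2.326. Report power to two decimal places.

For two equal groups, power = Φ(d·√(n/2) − z_{α/2}).
d·√(n/2) = 0.44 × √(133/2) = 0.44 × 8.155 = 3.588.
z_β = 3.588 − 2.326 = 1.262.
Power = Φ(1.262) = 0.897.

power ≈ 0.90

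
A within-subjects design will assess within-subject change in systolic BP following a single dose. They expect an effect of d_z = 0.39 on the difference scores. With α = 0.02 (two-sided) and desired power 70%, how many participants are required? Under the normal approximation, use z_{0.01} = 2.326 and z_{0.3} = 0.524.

For a paired (one-sample on differences) test: n = ((z_{α/2} + z_β) / d)².
z_{α/2} + z_β = 2.326 + 0.524 = 2.850.
n = (2.850 / 0.39)² = 7.308² = 53.40.
Round up.

n = 54 pairs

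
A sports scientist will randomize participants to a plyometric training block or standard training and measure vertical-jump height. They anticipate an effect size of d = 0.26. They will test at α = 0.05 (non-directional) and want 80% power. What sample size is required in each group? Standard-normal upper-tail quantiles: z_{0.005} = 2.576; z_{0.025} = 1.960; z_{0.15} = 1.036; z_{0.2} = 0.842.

n = 233 per group

For two independent groups with equal n: n = 2·((z_{α/2} + z_β) / d)².
z_{α/2} + z_β = 1.960 + 0.842 = 2.802.
n = 2 × (2.802 / 0.26)² = 2 × 10.777² = 2 × 116.14 = 232.3.
Round up to the next whole participant.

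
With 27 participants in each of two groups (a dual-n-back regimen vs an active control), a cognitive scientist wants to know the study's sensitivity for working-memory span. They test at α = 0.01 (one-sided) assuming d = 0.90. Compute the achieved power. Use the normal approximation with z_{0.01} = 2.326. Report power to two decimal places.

power ≈ 0.84

For two equal groups, power = Φ(d·√(n/2) − z_{α}).
d·√(n/2) = 0.90 × √(27/2) = 0.90 × 3.674 = 3.307.
z_β = 3.307 − 2.326 = 0.981.
Power = Φ(0.981) = 0.837.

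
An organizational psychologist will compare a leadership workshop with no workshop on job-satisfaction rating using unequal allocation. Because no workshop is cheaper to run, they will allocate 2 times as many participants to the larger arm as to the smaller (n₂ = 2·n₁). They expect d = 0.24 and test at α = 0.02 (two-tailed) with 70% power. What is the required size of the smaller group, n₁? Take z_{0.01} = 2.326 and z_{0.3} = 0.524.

n₁ = 212

With allocation ratio k = n₂/n₁ = 2, Var(x̄₁−x̄₂) = σ²(1/n₁ + 1/(k·n₁)) = σ²·(k+1)/(k·n₁).
So n₁ = (1 + 1/k)·((z_{α/2} + z_β)/d)² = 1.500 × (2.850/0.24)².
n₁ = 1.500 × 141.02 = 211.5.
Round up: n₁ = 212, giving n₂ = 2 × 212 = 424.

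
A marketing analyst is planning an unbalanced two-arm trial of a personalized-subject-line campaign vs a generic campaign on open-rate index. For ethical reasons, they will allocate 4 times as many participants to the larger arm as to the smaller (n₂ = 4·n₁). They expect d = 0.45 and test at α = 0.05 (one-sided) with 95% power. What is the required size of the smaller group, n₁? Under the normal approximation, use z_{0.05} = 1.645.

n₁ = 67

With allocation ratio k = n₂/n₁ = 4, Var(x̄₁−x̄₂) = σ²(1/n₁ + 1/(k·n₁)) = σ²·(k+1)/(k·n₁).
So n₁ = (1 + 1/k)·((z_{α} + z_β)/d)² = 1.250 × (3.290/0.45)².
n₁ = 1.250 × 53.45 = 66.8.
Round up: n₁ = 67, giving n₂ = 4 × 67 = 268.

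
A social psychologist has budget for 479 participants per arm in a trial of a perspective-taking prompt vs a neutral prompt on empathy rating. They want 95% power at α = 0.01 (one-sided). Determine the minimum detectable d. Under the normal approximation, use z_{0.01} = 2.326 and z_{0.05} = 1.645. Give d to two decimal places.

d_min ≈ 0.26

For two independent groups of n = 479 each: d_min = (z_{α} + z_β)·√(2/n).
z-sum = 2.326 + 1.645 = 3.971.
d_min = 3.971 × √(2/479) = 3.971 × 0.0646 = 0.257.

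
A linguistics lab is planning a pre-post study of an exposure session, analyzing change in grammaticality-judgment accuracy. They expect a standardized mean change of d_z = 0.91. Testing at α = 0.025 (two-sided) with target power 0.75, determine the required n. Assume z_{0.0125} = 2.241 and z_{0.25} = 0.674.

For a paired (one-sample on differences) test: n = ((z_{α/2} + z_β) / d)².
z_{α/2} + z_β = 2.241 + 0.674 = 2.915.
n = (2.915 / 0.91)² = 3.203² = 10.26.
Round up.

n = 11 pairs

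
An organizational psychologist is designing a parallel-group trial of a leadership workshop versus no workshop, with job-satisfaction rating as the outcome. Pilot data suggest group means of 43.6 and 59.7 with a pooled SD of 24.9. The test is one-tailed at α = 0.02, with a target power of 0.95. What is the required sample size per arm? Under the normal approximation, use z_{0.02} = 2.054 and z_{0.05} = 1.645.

n = 66 per group

Cohen's d = |M₁ − M₂| / SD_pooled = |43.6 − 59.7| / 24.9 = 16.1 / 24.9 = 0.647.
For two independent groups with equal n: n = 2·((z_{α} + z_β) / d)².
z_{α} + z_β = 2.054 + 1.645 = 3.699.
n = 2 × (3.699 / 0.647)² = 2 × 5.717² = 2 × 32.69 = 65.4.
Round up to the next whole participant.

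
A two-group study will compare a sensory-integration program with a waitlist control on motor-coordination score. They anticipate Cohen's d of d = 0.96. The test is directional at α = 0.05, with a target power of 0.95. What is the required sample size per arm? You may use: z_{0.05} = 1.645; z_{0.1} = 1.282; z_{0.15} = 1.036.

n = 24 per group

For two independent groups with equal n: n = 2·((z_{α} + z_β) / d)².
z_{α} + z_β = 1.645 + 1.645 = 3.290.
n = 2 × (3.290 / 0.96)² = 2 × 3.427² = 2 × 11.74 = 23.5.
Round up to the next whole participant.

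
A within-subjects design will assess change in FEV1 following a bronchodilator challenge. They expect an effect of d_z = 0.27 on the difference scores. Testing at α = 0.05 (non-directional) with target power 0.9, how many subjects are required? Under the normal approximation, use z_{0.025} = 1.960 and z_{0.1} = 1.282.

n = 145 pairs

For a paired (one-sample on differences) test: n = ((z_{α/2} + z_β) / d)².
z_{α/2} + z_β = 1.960 + 1.282 = 3.242.
n = (3.242 / 0.27)² = 12.007² = 144.18.
Round up.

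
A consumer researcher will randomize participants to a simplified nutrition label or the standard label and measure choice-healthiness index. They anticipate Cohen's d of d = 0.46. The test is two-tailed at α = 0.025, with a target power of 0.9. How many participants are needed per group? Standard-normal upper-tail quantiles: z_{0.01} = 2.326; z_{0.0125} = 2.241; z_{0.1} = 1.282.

n = 118 per group

For two independent groups with equal n: n = 2·((z_{α/2} + z_β) / d)².
z_{α/2} + z_β = 2.241 + 1.282 = 3.523.
n = 2 × (3.523 / 0.46)² = 2 × 7.659² = 2 × 58.66 = 117.3.
Round up to the next whole participant.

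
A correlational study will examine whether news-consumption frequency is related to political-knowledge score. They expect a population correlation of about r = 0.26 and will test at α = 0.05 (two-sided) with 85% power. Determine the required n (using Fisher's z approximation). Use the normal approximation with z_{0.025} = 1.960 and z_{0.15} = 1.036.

Fisher's z: C = ½·ln((1+r)/(1−r)) = ½·ln(1.7027) = 0.2661.
n = ((z_{α/2} + z_β)/C)² + 3.
(1.960 + 1.036) / 0.2661 = 2.996 / 0.2661 = 11.259.
n = 11.259² + 3 = 126.76 + 3 = 129.8.
Round up.

n = 130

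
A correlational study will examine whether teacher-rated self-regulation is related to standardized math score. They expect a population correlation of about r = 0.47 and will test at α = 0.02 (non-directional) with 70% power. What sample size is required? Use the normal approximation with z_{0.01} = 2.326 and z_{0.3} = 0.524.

n = 35

Fisher's z: C = ½·ln((1+r)/(1−r)) = ½·ln(2.7736) = 0.5101.
n = ((z_{α/2} + z_β)/C)² + 3.
(2.326 + 0.524) / 0.5101 = 2.850 / 0.5101 = 5.587.
n = 5.587² + 3 = 31.22 + 3 = 34.2.
Round up.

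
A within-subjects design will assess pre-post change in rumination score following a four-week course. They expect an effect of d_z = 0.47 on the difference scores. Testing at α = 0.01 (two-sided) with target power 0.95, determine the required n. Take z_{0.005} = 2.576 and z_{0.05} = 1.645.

n = 81 pairs

For a paired (one-sample on differences) test: n = ((z_{α/2} + z_β) / d)².
z_{α/2} + z_β = 2.576 + 1.645 = 4.221.
n = (4.221 / 0.47)² = 8.981² = 80.66.
Round up.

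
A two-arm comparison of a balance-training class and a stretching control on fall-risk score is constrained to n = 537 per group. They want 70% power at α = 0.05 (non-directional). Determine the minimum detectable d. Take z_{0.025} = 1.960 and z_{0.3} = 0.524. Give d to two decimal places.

d_min ≈ 0.15

For two independent groups of n = 537 each: d_min = (z_{α/2} + z_β)·√(2/n).
z-sum = 1.960 + 0.524 = 2.484.
d_min = 2.484 × √(2/537) = 2.484 × 0.0610 = 0.152.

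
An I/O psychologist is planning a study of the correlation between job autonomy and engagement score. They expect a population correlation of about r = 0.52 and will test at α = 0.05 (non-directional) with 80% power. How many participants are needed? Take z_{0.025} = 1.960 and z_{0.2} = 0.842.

n = 27

Fisher's z: C = ½·ln((1+r)/(1−r)) = ½·ln(3.1667) = 0.5763.
n = ((z_{α/2} + z_β)/C)² + 3.
(1.960 + 0.842) / 0.5763 = 2.802 / 0.5763 = 4.862.
n = 4.862² + 3 = 23.64 + 3 = 26.6.
Round up.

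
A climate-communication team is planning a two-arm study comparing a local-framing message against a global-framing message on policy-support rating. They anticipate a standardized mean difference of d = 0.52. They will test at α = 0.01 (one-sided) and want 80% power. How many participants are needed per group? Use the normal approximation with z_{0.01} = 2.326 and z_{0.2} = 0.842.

n = 75 per group

For two independent groups with equal n: n = 2·((z_{α} + z_β) / d)².
z_{α} + z_β = 2.326 + 0.842 = 3.168.
n = 2 × (3.168 / 0.52)² = 2 × 6.092² = 2 × 37.12 = 74.2.
Round up to the next whole participant.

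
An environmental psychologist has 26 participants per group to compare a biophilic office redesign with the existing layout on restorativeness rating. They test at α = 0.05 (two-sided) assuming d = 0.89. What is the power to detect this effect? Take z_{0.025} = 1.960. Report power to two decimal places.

power ≈ 0.89

For two equal groups, power = Φ(d·√(n/2) − z_{α/2}).
d·√(n/2) = 0.89 × √(26/2) = 0.89 × 3.606 = 3.209.
z_β = 3.209 − 1.960 = 1.249.
Power = Φ(1.249) = 0.894.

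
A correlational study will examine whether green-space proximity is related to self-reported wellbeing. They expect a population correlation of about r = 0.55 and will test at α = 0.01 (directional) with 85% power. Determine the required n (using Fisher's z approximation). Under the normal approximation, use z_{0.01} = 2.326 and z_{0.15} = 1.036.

Fisher's z: C = ½·ln((1+r)/(1−r)) = ½·ln(3.4444) = 0.6184.
n = ((z_{α} + z_β)/C)² + 3.
(2.326 + 1.036) / 0.6184 = 3.362 / 0.6184 = 5.437.
n = 5.437² + 3 = 29.56 + 3 = 32.6.
Round up.

n = 33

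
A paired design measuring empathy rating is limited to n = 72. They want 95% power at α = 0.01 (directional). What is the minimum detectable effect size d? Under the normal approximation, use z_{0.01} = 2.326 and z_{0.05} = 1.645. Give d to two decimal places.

For a single sample (or paired design) of n = 72: d_min = (z_{α} + z_β)/√n.
z-sum = 2.326 + 1.645 = 3.971.
d_min = 3.971 / √72 = 3.971 / 8.485 = 0.468.

d_min ≈ 0.47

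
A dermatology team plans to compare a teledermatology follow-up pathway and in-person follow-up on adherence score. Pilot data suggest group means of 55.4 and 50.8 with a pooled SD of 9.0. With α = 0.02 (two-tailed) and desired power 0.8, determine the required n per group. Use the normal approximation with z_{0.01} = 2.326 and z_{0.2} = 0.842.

Cohen's d = |M₁ − M₂| / SD_pooled = |55.4 − 50.8| / 9.0 = 4.6 / 9.0 = 0.511.
For two independent groups with equal n: n = 2·((z_{α/2} + z_β) / d)².
z_{α/2} + z_β = 2.326 + 0.842 = 3.168.
n = 2 × (3.168 / 0.511)² = 2 × 6.200² = 2 × 38.44 = 76.9.
Round up to the next whole participant.

n = 77 per group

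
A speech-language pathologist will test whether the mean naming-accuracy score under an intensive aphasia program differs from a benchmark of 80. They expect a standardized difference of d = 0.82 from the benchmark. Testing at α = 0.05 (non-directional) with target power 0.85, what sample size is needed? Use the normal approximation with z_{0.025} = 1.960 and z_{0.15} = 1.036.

For a one-sample test: n = ((z_{α/2} + z_β) / d)².
z_{α/2} + z_β = 1.960 + 1.036 = 2.996.
n = (2.996 / 0.82)² = 3.654² = 13.35.
Round up.

n = 14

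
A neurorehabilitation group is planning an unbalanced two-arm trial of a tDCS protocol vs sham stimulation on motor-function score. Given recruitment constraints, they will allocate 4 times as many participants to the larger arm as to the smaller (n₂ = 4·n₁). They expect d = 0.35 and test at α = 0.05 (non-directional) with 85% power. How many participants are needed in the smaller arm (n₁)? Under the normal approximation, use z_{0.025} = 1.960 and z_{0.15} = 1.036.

n₁ = 92

With allocation ratio k = n₂/n₁ = 4, Var(x̄₁−x̄₂) = σ²(1/n₁ + 1/(k·n₁)) = σ²·(k+1)/(k·n₁).
So n₁ = (1 + 1/k)·((z_{α/2} + z_β)/d)² = 1.250 × (2.996/0.35)².
n₁ = 1.250 × 73.27 = 91.6.
Round up: n₁ = 92, giving n₂ = 4 × 92 = 368.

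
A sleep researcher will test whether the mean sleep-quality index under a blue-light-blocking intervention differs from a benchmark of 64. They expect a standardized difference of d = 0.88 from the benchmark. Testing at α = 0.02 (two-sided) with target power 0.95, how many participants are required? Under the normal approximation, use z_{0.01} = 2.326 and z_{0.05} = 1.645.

For a one-sample test: n = ((z_{α/2} + z_β) / d)².
z_{α/2} + z_β = 2.326 + 1.645 = 3.971.
n = (3.971 / 0.88)² = 4.513² = 20.36.
Round up.

n = 21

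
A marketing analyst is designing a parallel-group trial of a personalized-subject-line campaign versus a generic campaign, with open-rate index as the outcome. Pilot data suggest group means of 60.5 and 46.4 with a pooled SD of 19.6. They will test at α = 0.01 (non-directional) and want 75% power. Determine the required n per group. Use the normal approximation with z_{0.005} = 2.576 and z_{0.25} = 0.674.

Cohen's d = |M₁ − M₂| / SD_pooled = |60.5 − 46.4| / 19.6 = 14.1 / 19.6 = 0.719.
For two independent groups with equal n: n = 2·((z_{α/2} + z_β) / d)².
z_{α/2} + z_β = 2.576 + 0.674 = 3.250.
n = 2 × (3.250 / 0.719)² = 2 × 4.520² = 2 × 20.43 = 40.9.
Round up to the next whole participant.

n = 41 per group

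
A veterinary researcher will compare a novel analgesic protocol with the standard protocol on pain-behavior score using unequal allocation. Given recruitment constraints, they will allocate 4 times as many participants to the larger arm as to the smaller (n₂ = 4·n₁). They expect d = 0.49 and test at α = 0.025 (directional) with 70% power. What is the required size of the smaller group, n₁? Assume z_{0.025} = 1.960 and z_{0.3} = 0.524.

n₁ = 33

With allocation ratio k = n₂/n₁ = 4, Var(x̄₁−x̄₂) = σ²(1/n₁ + 1/(k·n₁)) = σ²·(k+1)/(k·n₁).
So n₁ = (1 + 1/k)·((z_{α} + z_β)/d)² = 1.250 × (2.484/0.49)².
n₁ = 1.250 × 25.70 = 32.1.
Round up: n₁ = 33, giving n₂ = 4 × 33 = 132.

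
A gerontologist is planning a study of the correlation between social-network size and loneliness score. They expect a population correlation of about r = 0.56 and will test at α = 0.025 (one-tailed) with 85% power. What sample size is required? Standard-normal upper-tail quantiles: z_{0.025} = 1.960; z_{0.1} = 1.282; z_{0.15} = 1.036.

n = 26

Fisher's z: C = ½·ln((1+r)/(1−r)) = ½·ln(3.5455) = 0.6328.
n = ((z_{α} + z_β)/C)² + 3.
(1.960 + 1.036) / 0.6328 = 2.996 / 0.6328 = 4.735.
n = 4.735² + 3 = 22.42 + 3 = 25.4.
Round up.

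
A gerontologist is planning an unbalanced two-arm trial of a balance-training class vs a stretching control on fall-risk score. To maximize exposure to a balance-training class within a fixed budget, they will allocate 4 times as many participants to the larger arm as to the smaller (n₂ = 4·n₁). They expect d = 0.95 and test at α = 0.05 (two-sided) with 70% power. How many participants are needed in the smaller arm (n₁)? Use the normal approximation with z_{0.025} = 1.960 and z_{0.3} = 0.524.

With allocation ratio k = n₂/n₁ = 4, Var(x̄₁−x̄₂) = σ²(1/n₁ + 1/(k·n₁)) = σ²·(k+1)/(k·n₁).
So n₁ = (1 + 1/k)·((z_{α/2} + z_β)/d)² = 1.250 × (2.484/0.95)².
n₁ = 1.250 × 6.84 = 8.5.
Round up: n₁ = 9, giving n₂ = 4 × 9 = 36.

n₁ = 9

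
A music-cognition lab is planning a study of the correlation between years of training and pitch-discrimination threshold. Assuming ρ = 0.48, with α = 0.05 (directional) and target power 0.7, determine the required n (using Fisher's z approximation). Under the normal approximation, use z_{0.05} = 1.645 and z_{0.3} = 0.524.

n = 21

Fisher's z: C = ½·ln((1+r)/(1−r)) = ½·ln(2.8462) = 0.5230.
n = ((z_{α} + z_β)/C)² + 3.
(1.645 + 0.524) / 0.5230 = 2.169 / 0.5230 = 4.147.
n = 4.147² + 3 = 17.20 + 3 = 20.2.
Round up.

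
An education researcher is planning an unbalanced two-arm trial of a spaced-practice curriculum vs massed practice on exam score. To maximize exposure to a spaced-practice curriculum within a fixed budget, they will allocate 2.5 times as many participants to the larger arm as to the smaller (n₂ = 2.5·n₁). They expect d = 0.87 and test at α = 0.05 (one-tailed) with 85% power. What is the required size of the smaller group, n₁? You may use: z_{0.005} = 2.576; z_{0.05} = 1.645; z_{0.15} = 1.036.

With allocation ratio k = n₂/n₁ = 2.5, Var(x̄₁−x̄₂) = σ²(1/n₁ + 1/(k·n₁)) = σ²·(k+1)/(k·n₁).
So n₁ = (1 + 1/k)·((z_{α} + z_β)/d)² = 1.400 × (2.681/0.87)².
n₁ = 1.400 × 9.50 = 13.3.
Round up: n₁ = 14, giving n₂ = 2.5 × 14 = 35.

n₁ = 14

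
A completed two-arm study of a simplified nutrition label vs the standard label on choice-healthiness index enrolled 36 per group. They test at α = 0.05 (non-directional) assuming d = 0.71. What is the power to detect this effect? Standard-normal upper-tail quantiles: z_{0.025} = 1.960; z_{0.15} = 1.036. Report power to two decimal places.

power ≈ 0.85

For two equal groups, power = Φ(d·√(n/2) − z_{α/2}).
d·√(n/2) = 0.71 × √(36/2) = 0.71 × 4.243 = 3.012.
z_β = 3.012 − 1.960 = 1.052.
Power = Φ(1.052) = 0.854.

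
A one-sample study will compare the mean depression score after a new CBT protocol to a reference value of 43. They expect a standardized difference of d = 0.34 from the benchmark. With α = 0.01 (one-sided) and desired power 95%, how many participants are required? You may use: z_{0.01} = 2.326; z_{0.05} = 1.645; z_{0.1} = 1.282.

n = 137

For a one-sample test: n = ((z_{α} + z_β) / d)².
z_{α} + z_β = 2.326 + 1.645 = 3.971.
n = (3.971 / 0.34)² = 11.679² = 136.41.
Round up.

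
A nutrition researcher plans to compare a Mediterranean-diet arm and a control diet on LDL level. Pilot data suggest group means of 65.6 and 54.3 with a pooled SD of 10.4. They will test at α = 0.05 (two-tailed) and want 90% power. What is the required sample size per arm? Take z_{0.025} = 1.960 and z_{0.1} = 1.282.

Cohen's d = |M₁ − M₂| / SD_pooled = |65.6 − 54.3| / 10.4 = 11.3 / 10.4 = 1.087.
For two independent groups with equal n: n = 2·((z_{α/2} + z_β) / d)².
z_{α/2} + z_β = 1.960 + 1.282 = 3.242.
n = 2 × (3.242 / 1.087)² = 2 × 2.983² = 2 × 8.90 = 17.8.
Round up to the next whole participant.

n = 18 per group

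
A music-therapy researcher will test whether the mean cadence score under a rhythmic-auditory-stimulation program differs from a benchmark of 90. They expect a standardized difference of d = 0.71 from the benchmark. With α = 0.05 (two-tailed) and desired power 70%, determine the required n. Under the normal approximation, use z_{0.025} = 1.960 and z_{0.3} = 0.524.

For a one-sample test: n = ((z_{α/2} + z_β) / d)².
z_{α/2} + z_β = 1.960 + 0.524 = 2.484.
n = (2.484 / 0.71)² = 3.499² = 12.24.
Round up.

n = 13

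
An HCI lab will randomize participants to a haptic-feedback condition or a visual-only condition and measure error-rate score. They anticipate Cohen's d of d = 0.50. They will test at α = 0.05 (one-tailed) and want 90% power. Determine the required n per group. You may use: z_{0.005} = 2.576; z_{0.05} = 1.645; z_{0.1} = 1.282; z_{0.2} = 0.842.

For two independent groups with equal n: n = 2·((z_{α} + z_β) / d)².
z_{α} + z_β = 1.645 + 1.282 = 2.927.
n = 2 × (2.927 / 0.50)² = 2 × 5.854² = 2 × 34.27 = 68.5.
Round up to the next whole participant.

n = 69 per group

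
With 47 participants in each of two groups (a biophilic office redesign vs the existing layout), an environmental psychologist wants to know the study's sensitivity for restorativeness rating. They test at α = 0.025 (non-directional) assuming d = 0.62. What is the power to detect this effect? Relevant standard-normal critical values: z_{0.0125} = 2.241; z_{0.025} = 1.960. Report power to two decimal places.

For two equal groups, power = Φ(d·√(n/2) − z_{α/2}).
d·√(n/2) = 0.62 × √(47/2) = 0.62 × 4.848 = 3.006.
z_β = 3.006 − 2.241 = 0.765.
Power = Φ(0.765) = 0.778.

power ≈ 0.78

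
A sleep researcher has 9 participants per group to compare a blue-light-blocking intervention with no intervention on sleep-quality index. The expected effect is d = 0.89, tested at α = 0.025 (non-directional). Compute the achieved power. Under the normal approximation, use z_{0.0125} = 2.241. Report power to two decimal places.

power ≈ 0.36

For two equal groups, power = Φ(d·√(n/2) − z_{α/2}).
d·√(n/2) = 0.89 × √(9/2) = 0.89 × 2.121 = 1.888.
z_β = 1.888 − 2.241 = -0.353.
Power = Φ(-0.353) = 0.362.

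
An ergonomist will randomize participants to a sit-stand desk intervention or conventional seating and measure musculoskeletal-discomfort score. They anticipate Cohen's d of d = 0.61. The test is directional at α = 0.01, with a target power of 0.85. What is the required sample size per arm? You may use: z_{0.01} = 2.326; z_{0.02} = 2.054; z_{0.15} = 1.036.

For two independent groups with equal n: n = 2·((z_{α} + z_β) / d)².
z_{α} + z_β = 2.326 + 1.036 = 3.362.
n = 2 × (3.362 / 0.61)² = 2 × 5.511² = 2 × 30.38 = 60.8.
Round up to the next whole participant.

n = 61 per group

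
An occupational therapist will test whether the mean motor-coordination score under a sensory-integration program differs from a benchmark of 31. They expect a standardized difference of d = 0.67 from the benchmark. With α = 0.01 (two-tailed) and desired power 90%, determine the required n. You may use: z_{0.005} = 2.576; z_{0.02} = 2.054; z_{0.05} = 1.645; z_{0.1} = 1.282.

n = 34

For a one-sample test: n = ((z_{α/2} + z_β) / d)².
z_{α/2} + z_β = 2.576 + 1.282 = 3.858.
n = (3.858 / 0.67)² = 5.758² = 33.16.
Round up.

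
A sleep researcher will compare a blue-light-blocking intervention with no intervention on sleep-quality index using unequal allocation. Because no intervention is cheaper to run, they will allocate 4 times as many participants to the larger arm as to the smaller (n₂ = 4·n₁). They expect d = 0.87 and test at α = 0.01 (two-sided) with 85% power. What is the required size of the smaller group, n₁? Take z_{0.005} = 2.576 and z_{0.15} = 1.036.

With allocation ratio k = n₂/n₁ = 4, Var(x̄₁−x̄₂) = σ²(1/n₁ + 1/(k·n₁)) = σ²·(k+1)/(k·n₁).
So n₁ = (1 + 1/k)·((z_{α/2} + z_β)/d)² = 1.250 × (3.612/0.87)².
n₁ = 1.250 × 17.24 = 21.5.
Round up: n₁ = 22, giving n₂ = 4 × 22 = 88.

n₁ = 22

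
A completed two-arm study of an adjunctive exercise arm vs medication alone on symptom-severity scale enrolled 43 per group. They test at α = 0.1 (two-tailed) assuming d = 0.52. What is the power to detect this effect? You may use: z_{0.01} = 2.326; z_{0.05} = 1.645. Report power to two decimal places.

power ≈ 0.78

For two equal groups, power = Φ(d·√(n/2) − z_{α/2}).
d·√(n/2) = 0.52 × √(43/2) = 0.52 × 4.637 = 2.411.
z_β = 2.411 − 1.645 = 0.766.
Power = Φ(0.766) = 0.778.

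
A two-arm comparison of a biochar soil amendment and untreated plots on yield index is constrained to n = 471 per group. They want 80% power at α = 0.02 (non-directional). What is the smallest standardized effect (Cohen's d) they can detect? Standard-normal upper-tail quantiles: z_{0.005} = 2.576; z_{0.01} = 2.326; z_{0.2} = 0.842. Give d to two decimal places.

For two independent groups of n = 471 each: d_min = (z_{α/2} + z_β)·√(2/n).
z-sum = 2.326 + 0.842 = 3.168.
d_min = 3.168 × √(2/471) = 3.168 × 0.0652 = 0.206.

d_min ≈ 0.21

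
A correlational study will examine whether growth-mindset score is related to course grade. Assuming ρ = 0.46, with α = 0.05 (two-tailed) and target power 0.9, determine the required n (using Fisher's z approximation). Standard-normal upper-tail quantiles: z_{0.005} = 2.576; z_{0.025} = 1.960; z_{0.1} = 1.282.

Fisher's z: C = ½·ln((1+r)/(1−r)) = ½·ln(2.7037) = 0.4973.
n = ((z_{α/2} + z_β)/C)² + 3.
(1.960 + 1.282) / 0.4973 = 3.242 / 0.4973 = 6.519.
n = 6.519² + 3 = 42.50 + 3 = 45.5.
Round up.

n = 46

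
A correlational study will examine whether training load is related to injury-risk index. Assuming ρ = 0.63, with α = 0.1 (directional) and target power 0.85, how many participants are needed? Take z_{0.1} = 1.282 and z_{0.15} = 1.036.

n = 13

Fisher's z: C = ½·ln((1+r)/(1−r)) = ½·ln(4.4054) = 0.7414.
n = ((z_{α} + z_β)/C)² + 3.
(1.282 + 1.036) / 0.7414 = 2.318 / 0.7414 = 3.127.
n = 3.127² + 3 = 9.78 + 3 = 12.8.
Round up.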